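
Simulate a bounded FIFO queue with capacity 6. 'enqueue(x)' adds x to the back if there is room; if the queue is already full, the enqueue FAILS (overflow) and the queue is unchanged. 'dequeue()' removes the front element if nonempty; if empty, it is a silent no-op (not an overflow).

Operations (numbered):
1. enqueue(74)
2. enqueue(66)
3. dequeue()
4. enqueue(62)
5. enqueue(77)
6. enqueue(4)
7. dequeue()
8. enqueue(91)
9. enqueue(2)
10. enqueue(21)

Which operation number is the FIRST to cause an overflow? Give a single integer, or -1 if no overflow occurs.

Answer: -1

Derivation:
1. enqueue(74): size=1
2. enqueue(66): size=2
3. dequeue(): size=1
4. enqueue(62): size=2
5. enqueue(77): size=3
6. enqueue(4): size=4
7. dequeue(): size=3
8. enqueue(91): size=4
9. enqueue(2): size=5
10. enqueue(21): size=6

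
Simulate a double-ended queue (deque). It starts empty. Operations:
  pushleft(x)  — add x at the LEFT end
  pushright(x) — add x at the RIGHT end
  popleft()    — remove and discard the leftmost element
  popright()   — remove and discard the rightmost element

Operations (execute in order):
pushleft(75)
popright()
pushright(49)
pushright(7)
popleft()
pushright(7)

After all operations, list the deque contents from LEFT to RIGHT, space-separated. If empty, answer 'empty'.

Answer: 7 7

Derivation:
pushleft(75): [75]
popright(): []
pushright(49): [49]
pushright(7): [49, 7]
popleft(): [7]
pushright(7): [7, 7]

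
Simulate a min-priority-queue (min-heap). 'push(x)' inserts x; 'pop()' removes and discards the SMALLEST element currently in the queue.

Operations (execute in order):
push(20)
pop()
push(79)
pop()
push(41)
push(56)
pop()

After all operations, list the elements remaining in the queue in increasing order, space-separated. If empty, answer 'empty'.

push(20): heap contents = [20]
pop() → 20: heap contents = []
push(79): heap contents = [79]
pop() → 79: heap contents = []
push(41): heap contents = [41]
push(56): heap contents = [41, 56]
pop() → 41: heap contents = [56]

Answer: 56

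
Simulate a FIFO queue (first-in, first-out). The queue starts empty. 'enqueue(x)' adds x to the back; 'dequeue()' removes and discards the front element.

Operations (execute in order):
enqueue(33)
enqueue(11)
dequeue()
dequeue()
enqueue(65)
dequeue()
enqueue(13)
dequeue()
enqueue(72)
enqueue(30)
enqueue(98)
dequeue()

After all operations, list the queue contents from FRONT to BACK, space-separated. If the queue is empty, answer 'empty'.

Answer: 30 98

Derivation:
enqueue(33): [33]
enqueue(11): [33, 11]
dequeue(): [11]
dequeue(): []
enqueue(65): [65]
dequeue(): []
enqueue(13): [13]
dequeue(): []
enqueue(72): [72]
enqueue(30): [72, 30]
enqueue(98): [72, 30, 98]
dequeue(): [30, 98]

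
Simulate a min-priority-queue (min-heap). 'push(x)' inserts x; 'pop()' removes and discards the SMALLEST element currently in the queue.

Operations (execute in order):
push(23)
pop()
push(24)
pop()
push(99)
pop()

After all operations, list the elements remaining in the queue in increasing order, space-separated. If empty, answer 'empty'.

Answer: empty

Derivation:
push(23): heap contents = [23]
pop() → 23: heap contents = []
push(24): heap contents = [24]
pop() → 24: heap contents = []
push(99): heap contents = [99]
pop() → 99: heap contents = []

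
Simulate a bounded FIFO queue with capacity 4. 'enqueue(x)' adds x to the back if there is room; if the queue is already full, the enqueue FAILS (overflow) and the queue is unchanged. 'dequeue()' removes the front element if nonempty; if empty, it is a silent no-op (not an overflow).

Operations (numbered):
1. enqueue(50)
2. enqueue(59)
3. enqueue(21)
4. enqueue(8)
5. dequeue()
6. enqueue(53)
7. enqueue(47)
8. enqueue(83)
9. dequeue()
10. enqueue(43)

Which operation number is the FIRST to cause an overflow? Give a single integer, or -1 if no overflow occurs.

Answer: 7

Derivation:
1. enqueue(50): size=1
2. enqueue(59): size=2
3. enqueue(21): size=3
4. enqueue(8): size=4
5. dequeue(): size=3
6. enqueue(53): size=4
7. enqueue(47): size=4=cap → OVERFLOW (fail)
8. enqueue(83): size=4=cap → OVERFLOW (fail)
9. dequeue(): size=3
10. enqueue(43): size=4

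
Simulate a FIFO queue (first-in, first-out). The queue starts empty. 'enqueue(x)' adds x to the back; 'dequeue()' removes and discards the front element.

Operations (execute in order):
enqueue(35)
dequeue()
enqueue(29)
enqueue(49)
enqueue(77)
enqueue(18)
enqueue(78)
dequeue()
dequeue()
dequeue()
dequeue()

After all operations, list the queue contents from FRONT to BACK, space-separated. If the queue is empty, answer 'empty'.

enqueue(35): [35]
dequeue(): []
enqueue(29): [29]
enqueue(49): [29, 49]
enqueue(77): [29, 49, 77]
enqueue(18): [29, 49, 77, 18]
enqueue(78): [29, 49, 77, 18, 78]
dequeue(): [49, 77, 18, 78]
dequeue(): [77, 18, 78]
dequeue(): [18, 78]
dequeue(): [78]

Answer: 78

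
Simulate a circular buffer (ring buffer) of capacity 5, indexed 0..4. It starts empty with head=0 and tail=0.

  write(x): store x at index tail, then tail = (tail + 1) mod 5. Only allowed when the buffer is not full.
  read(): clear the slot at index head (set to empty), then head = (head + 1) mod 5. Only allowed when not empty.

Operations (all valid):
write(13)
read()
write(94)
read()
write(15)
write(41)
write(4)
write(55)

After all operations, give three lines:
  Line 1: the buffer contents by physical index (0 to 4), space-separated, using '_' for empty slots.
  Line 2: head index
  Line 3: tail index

write(13): buf=[13 _ _ _ _], head=0, tail=1, size=1
read(): buf=[_ _ _ _ _], head=1, tail=1, size=0
write(94): buf=[_ 94 _ _ _], head=1, tail=2, size=1
read(): buf=[_ _ _ _ _], head=2, tail=2, size=0
write(15): buf=[_ _ 15 _ _], head=2, tail=3, size=1
write(41): buf=[_ _ 15 41 _], head=2, tail=4, size=2
write(4): buf=[_ _ 15 41 4], head=2, tail=0, size=3
write(55): buf=[55 _ 15 41 4], head=2, tail=1, size=4

Answer: 55 _ 15 41 4
2
1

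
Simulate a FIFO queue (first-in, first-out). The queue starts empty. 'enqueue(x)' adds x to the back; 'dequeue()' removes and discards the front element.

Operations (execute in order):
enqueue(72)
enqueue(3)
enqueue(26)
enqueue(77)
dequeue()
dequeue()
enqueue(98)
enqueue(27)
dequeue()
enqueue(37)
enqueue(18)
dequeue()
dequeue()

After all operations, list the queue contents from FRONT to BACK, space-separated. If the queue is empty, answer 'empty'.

Answer: 27 37 18

Derivation:
enqueue(72): [72]
enqueue(3): [72, 3]
enqueue(26): [72, 3, 26]
enqueue(77): [72, 3, 26, 77]
dequeue(): [3, 26, 77]
dequeue(): [26, 77]
enqueue(98): [26, 77, 98]
enqueue(27): [26, 77, 98, 27]
dequeue(): [77, 98, 27]
enqueue(37): [77, 98, 27, 37]
enqueue(18): [77, 98, 27, 37, 18]
dequeue(): [98, 27, 37, 18]
dequeue(): [27, 37, 18]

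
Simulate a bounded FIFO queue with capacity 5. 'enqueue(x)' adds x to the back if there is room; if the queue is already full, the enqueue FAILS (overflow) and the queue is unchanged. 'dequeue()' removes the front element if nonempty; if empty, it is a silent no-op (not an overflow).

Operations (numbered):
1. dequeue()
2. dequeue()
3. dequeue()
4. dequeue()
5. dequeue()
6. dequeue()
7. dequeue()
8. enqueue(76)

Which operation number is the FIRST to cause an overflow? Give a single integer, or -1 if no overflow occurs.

Answer: -1

Derivation:
1. dequeue(): empty, no-op, size=0
2. dequeue(): empty, no-op, size=0
3. dequeue(): empty, no-op, size=0
4. dequeue(): empty, no-op, size=0
5. dequeue(): empty, no-op, size=0
6. dequeue(): empty, no-op, size=0
7. dequeue(): empty, no-op, size=0
8. enqueue(76): size=1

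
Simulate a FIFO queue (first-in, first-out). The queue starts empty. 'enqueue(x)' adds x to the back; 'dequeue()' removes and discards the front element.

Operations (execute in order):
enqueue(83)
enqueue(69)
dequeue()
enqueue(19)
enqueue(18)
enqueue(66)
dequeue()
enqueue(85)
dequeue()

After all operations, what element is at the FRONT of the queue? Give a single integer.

Answer: 18

Derivation:
enqueue(83): queue = [83]
enqueue(69): queue = [83, 69]
dequeue(): queue = [69]
enqueue(19): queue = [69, 19]
enqueue(18): queue = [69, 19, 18]
enqueue(66): queue = [69, 19, 18, 66]
dequeue(): queue = [19, 18, 66]
enqueue(85): queue = [19, 18, 66, 85]
dequeue(): queue = [18, 66, 85]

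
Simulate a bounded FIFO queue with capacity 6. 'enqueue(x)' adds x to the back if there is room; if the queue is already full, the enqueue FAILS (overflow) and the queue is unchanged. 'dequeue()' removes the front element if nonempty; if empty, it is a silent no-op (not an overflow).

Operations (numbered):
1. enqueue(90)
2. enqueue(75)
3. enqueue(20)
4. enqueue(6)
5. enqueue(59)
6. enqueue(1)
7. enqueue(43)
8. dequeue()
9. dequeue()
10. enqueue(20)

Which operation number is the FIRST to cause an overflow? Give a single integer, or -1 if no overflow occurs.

1. enqueue(90): size=1
2. enqueue(75): size=2
3. enqueue(20): size=3
4. enqueue(6): size=4
5. enqueue(59): size=5
6. enqueue(1): size=6
7. enqueue(43): size=6=cap → OVERFLOW (fail)
8. dequeue(): size=5
9. dequeue(): size=4
10. enqueue(20): size=5

Answer: 7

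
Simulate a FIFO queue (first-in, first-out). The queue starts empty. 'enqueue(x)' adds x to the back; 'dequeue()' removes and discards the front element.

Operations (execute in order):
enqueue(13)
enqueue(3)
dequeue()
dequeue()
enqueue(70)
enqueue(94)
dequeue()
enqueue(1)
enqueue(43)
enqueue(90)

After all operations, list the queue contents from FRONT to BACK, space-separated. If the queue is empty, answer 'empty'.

enqueue(13): [13]
enqueue(3): [13, 3]
dequeue(): [3]
dequeue(): []
enqueue(70): [70]
enqueue(94): [70, 94]
dequeue(): [94]
enqueue(1): [94, 1]
enqueue(43): [94, 1, 43]
enqueue(90): [94, 1, 43, 90]

Answer: 94 1 43 90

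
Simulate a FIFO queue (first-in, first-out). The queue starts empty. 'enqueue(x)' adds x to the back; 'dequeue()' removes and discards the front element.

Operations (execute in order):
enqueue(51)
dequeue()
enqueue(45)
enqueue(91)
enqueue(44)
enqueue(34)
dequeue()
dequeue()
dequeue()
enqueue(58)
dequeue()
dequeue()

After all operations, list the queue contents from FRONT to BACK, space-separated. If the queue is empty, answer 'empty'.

Answer: empty

Derivation:
enqueue(51): [51]
dequeue(): []
enqueue(45): [45]
enqueue(91): [45, 91]
enqueue(44): [45, 91, 44]
enqueue(34): [45, 91, 44, 34]
dequeue(): [91, 44, 34]
dequeue(): [44, 34]
dequeue(): [34]
enqueue(58): [34, 58]
dequeue(): [58]
dequeue(): []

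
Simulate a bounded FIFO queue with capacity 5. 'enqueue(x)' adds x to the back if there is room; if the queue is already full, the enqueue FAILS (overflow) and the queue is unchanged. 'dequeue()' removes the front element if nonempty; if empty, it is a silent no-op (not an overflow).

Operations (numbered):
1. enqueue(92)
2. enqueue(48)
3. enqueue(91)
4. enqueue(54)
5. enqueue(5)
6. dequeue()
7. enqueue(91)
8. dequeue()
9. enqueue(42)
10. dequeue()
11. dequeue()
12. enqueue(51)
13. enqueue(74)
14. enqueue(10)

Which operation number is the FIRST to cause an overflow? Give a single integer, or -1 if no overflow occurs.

1. enqueue(92): size=1
2. enqueue(48): size=2
3. enqueue(91): size=3
4. enqueue(54): size=4
5. enqueue(5): size=5
6. dequeue(): size=4
7. enqueue(91): size=5
8. dequeue(): size=4
9. enqueue(42): size=5
10. dequeue(): size=4
11. dequeue(): size=3
12. enqueue(51): size=4
13. enqueue(74): size=5
14. enqueue(10): size=5=cap → OVERFLOW (fail)

Answer: 14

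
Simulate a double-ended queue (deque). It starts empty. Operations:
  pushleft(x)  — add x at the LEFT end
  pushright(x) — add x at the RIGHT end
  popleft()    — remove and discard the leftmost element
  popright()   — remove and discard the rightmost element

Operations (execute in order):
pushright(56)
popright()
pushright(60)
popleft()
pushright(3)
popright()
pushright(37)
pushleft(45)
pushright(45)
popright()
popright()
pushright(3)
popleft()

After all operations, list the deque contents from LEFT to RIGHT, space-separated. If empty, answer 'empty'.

pushright(56): [56]
popright(): []
pushright(60): [60]
popleft(): []
pushright(3): [3]
popright(): []
pushright(37): [37]
pushleft(45): [45, 37]
pushright(45): [45, 37, 45]
popright(): [45, 37]
popright(): [45]
pushright(3): [45, 3]
popleft(): [3]

Answer: 3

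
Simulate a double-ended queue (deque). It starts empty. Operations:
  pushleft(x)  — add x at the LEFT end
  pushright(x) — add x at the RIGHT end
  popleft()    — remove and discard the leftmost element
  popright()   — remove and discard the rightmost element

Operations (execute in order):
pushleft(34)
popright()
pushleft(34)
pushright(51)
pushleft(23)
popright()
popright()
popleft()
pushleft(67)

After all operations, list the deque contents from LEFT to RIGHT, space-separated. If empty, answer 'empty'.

pushleft(34): [34]
popright(): []
pushleft(34): [34]
pushright(51): [34, 51]
pushleft(23): [23, 34, 51]
popright(): [23, 34]
popright(): [23]
popleft(): []
pushleft(67): [67]

Answer: 67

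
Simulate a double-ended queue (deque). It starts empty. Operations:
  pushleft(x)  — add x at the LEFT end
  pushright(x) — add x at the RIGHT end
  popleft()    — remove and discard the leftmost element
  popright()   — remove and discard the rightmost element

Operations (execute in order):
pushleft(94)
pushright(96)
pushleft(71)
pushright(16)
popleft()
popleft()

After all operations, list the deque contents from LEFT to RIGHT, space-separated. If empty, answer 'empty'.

Answer: 96 16

Derivation:
pushleft(94): [94]
pushright(96): [94, 96]
pushleft(71): [71, 94, 96]
pushright(16): [71, 94, 96, 16]
popleft(): [94, 96, 16]
popleft(): [96, 16]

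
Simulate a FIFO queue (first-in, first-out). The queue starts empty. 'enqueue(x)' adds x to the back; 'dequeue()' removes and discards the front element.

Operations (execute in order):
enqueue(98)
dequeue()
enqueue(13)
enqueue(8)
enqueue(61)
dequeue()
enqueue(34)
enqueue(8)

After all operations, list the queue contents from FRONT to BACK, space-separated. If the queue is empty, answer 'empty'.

Answer: 8 61 34 8

Derivation:
enqueue(98): [98]
dequeue(): []
enqueue(13): [13]
enqueue(8): [13, 8]
enqueue(61): [13, 8, 61]
dequeue(): [8, 61]
enqueue(34): [8, 61, 34]
enqueue(8): [8, 61, 34, 8]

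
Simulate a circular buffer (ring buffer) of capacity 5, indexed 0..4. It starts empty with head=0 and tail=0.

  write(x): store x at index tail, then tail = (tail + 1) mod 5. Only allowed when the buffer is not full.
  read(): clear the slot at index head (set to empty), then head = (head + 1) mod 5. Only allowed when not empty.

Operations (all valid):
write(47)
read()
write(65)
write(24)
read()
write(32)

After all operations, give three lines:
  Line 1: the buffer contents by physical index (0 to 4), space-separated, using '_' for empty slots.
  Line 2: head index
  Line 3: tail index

write(47): buf=[47 _ _ _ _], head=0, tail=1, size=1
read(): buf=[_ _ _ _ _], head=1, tail=1, size=0
write(65): buf=[_ 65 _ _ _], head=1, tail=2, size=1
write(24): buf=[_ 65 24 _ _], head=1, tail=3, size=2
read(): buf=[_ _ 24 _ _], head=2, tail=3, size=1
write(32): buf=[_ _ 24 32 _], head=2, tail=4, size=2

Answer: _ _ 24 32 _
2
4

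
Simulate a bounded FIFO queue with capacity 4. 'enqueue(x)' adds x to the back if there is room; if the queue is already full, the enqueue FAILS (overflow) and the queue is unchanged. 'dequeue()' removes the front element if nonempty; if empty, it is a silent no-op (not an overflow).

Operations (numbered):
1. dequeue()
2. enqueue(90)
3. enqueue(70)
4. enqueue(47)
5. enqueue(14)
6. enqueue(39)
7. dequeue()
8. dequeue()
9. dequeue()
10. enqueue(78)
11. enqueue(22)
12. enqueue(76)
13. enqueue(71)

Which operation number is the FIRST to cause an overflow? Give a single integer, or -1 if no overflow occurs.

Answer: 6

Derivation:
1. dequeue(): empty, no-op, size=0
2. enqueue(90): size=1
3. enqueue(70): size=2
4. enqueue(47): size=3
5. enqueue(14): size=4
6. enqueue(39): size=4=cap → OVERFLOW (fail)
7. dequeue(): size=3
8. dequeue(): size=2
9. dequeue(): size=1
10. enqueue(78): size=2
11. enqueue(22): size=3
12. enqueue(76): size=4
13. enqueue(71): size=4=cap → OVERFLOW (fail)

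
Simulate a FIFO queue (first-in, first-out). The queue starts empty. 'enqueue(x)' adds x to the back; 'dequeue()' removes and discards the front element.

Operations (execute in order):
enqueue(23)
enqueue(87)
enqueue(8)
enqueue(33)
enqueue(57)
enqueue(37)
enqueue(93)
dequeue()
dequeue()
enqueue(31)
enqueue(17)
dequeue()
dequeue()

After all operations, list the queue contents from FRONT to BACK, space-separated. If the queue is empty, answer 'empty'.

Answer: 57 37 93 31 17

Derivation:
enqueue(23): [23]
enqueue(87): [23, 87]
enqueue(8): [23, 87, 8]
enqueue(33): [23, 87, 8, 33]
enqueue(57): [23, 87, 8, 33, 57]
enqueue(37): [23, 87, 8, 33, 57, 37]
enqueue(93): [23, 87, 8, 33, 57, 37, 93]
dequeue(): [87, 8, 33, 57, 37, 93]
dequeue(): [8, 33, 57, 37, 93]
enqueue(31): [8, 33, 57, 37, 93, 31]
enqueue(17): [8, 33, 57, 37, 93, 31, 17]
dequeue(): [33, 57, 37, 93, 31, 17]
dequeue(): [57, 37, 93, 31, 17]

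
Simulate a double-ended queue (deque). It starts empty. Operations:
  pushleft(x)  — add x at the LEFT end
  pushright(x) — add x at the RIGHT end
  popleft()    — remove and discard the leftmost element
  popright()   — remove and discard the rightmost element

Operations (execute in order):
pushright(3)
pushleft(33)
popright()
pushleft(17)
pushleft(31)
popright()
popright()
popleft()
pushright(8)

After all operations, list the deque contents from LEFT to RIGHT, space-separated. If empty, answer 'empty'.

Answer: 8

Derivation:
pushright(3): [3]
pushleft(33): [33, 3]
popright(): [33]
pushleft(17): [17, 33]
pushleft(31): [31, 17, 33]
popright(): [31, 17]
popright(): [31]
popleft(): []
pushright(8): [8]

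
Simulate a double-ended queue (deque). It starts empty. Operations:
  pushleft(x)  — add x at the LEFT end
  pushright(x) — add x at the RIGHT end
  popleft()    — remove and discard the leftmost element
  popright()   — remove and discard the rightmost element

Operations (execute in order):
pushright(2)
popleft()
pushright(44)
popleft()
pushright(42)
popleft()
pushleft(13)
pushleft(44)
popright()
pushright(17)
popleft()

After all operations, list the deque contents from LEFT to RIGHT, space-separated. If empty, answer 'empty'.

pushright(2): [2]
popleft(): []
pushright(44): [44]
popleft(): []
pushright(42): [42]
popleft(): []
pushleft(13): [13]
pushleft(44): [44, 13]
popright(): [44]
pushright(17): [44, 17]
popleft(): [17]

Answer: 17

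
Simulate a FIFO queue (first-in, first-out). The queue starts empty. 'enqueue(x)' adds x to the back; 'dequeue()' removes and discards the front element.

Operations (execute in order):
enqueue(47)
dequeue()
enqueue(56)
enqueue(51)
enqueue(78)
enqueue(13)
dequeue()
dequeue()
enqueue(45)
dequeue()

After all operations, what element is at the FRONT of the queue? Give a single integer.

Answer: 13

Derivation:
enqueue(47): queue = [47]
dequeue(): queue = []
enqueue(56): queue = [56]
enqueue(51): queue = [56, 51]
enqueue(78): queue = [56, 51, 78]
enqueue(13): queue = [56, 51, 78, 13]
dequeue(): queue = [51, 78, 13]
dequeue(): queue = [78, 13]
enqueue(45): queue = [78, 13, 45]
dequeue(): queue = [13, 45]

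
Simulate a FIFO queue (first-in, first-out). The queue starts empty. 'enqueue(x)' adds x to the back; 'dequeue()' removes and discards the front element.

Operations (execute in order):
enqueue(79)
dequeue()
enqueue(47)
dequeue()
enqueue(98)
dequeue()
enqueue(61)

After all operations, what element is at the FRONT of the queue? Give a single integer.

Answer: 61

Derivation:
enqueue(79): queue = [79]
dequeue(): queue = []
enqueue(47): queue = [47]
dequeue(): queue = []
enqueue(98): queue = [98]
dequeue(): queue = []
enqueue(61): queue = [61]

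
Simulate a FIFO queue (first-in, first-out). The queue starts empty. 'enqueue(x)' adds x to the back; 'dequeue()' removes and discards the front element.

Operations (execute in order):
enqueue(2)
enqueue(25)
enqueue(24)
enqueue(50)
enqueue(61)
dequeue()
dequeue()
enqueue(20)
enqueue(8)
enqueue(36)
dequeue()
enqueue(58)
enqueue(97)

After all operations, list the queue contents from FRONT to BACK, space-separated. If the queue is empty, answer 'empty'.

Answer: 50 61 20 8 36 58 97

Derivation:
enqueue(2): [2]
enqueue(25): [2, 25]
enqueue(24): [2, 25, 24]
enqueue(50): [2, 25, 24, 50]
enqueue(61): [2, 25, 24, 50, 61]
dequeue(): [25, 24, 50, 61]
dequeue(): [24, 50, 61]
enqueue(20): [24, 50, 61, 20]
enqueue(8): [24, 50, 61, 20, 8]
enqueue(36): [24, 50, 61, 20, 8, 36]
dequeue(): [50, 61, 20, 8, 36]
enqueue(58): [50, 61, 20, 8, 36, 58]
enqueue(97): [50, 61, 20, 8, 36, 58, 97]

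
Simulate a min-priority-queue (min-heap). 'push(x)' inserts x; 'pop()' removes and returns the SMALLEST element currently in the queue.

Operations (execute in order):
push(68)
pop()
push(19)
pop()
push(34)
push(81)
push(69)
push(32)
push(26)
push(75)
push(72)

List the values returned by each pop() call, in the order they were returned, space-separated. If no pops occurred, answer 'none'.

Answer: 68 19

Derivation:
push(68): heap contents = [68]
pop() → 68: heap contents = []
push(19): heap contents = [19]
pop() → 19: heap contents = []
push(34): heap contents = [34]
push(81): heap contents = [34, 81]
push(69): heap contents = [34, 69, 81]
push(32): heap contents = [32, 34, 69, 81]
push(26): heap contents = [26, 32, 34, 69, 81]
push(75): heap contents = [26, 32, 34, 69, 75, 81]
push(72): heap contents = [26, 32, 34, 69, 72, 75, 81]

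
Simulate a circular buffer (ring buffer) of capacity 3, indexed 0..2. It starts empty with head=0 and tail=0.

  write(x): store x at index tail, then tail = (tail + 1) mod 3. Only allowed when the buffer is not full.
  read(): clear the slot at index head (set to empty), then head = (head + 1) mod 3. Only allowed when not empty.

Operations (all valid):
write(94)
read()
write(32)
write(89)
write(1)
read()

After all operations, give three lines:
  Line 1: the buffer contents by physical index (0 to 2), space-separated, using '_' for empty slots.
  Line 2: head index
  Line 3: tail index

write(94): buf=[94 _ _], head=0, tail=1, size=1
read(): buf=[_ _ _], head=1, tail=1, size=0
write(32): buf=[_ 32 _], head=1, tail=2, size=1
write(89): buf=[_ 32 89], head=1, tail=0, size=2
write(1): buf=[1 32 89], head=1, tail=1, size=3
read(): buf=[1 _ 89], head=2, tail=1, size=2

Answer: 1 _ 89
2
1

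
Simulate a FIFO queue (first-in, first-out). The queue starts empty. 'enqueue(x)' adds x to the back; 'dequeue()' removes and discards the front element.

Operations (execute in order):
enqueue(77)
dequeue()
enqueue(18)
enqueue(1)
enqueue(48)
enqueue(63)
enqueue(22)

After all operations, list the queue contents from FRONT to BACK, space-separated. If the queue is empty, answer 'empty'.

Answer: 18 1 48 63 22

Derivation:
enqueue(77): [77]
dequeue(): []
enqueue(18): [18]
enqueue(1): [18, 1]
enqueue(48): [18, 1, 48]
enqueue(63): [18, 1, 48, 63]
enqueue(22): [18, 1, 48, 63, 22]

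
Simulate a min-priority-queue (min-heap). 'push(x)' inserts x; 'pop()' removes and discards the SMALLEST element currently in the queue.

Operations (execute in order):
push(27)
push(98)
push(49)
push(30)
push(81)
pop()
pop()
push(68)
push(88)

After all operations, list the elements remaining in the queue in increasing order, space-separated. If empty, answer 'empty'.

Answer: 49 68 81 88 98

Derivation:
push(27): heap contents = [27]
push(98): heap contents = [27, 98]
push(49): heap contents = [27, 49, 98]
push(30): heap contents = [27, 30, 49, 98]
push(81): heap contents = [27, 30, 49, 81, 98]
pop() → 27: heap contents = [30, 49, 81, 98]
pop() → 30: heap contents = [49, 81, 98]
push(68): heap contents = [49, 68, 81, 98]
push(88): heap contents = [49, 68, 81, 88, 98]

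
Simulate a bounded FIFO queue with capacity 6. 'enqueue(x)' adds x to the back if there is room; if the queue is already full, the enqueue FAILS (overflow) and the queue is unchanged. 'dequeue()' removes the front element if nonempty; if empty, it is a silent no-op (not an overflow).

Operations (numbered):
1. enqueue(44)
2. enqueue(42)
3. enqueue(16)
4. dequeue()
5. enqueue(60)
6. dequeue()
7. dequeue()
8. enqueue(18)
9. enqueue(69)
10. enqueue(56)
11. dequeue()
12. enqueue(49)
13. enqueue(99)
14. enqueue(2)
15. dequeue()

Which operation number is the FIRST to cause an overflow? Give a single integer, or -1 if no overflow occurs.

Answer: -1

Derivation:
1. enqueue(44): size=1
2. enqueue(42): size=2
3. enqueue(16): size=3
4. dequeue(): size=2
5. enqueue(60): size=3
6. dequeue(): size=2
7. dequeue(): size=1
8. enqueue(18): size=2
9. enqueue(69): size=3
10. enqueue(56): size=4
11. dequeue(): size=3
12. enqueue(49): size=4
13. enqueue(99): size=5
14. enqueue(2): size=6
15. dequeue(): size=5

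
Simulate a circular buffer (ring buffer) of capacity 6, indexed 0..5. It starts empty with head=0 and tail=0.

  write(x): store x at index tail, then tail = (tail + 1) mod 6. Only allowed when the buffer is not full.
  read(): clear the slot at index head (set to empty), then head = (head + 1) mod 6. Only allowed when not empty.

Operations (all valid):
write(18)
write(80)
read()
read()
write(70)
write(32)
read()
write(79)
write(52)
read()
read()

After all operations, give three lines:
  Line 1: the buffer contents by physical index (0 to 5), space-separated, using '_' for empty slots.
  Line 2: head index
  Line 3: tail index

Answer: _ _ _ _ _ 52
5
0

Derivation:
write(18): buf=[18 _ _ _ _ _], head=0, tail=1, size=1
write(80): buf=[18 80 _ _ _ _], head=0, tail=2, size=2
read(): buf=[_ 80 _ _ _ _], head=1, tail=2, size=1
read(): buf=[_ _ _ _ _ _], head=2, tail=2, size=0
write(70): buf=[_ _ 70 _ _ _], head=2, tail=3, size=1
write(32): buf=[_ _ 70 32 _ _], head=2, tail=4, size=2
read(): buf=[_ _ _ 32 _ _], head=3, tail=4, size=1
write(79): buf=[_ _ _ 32 79 _], head=3, tail=5, size=2
write(52): buf=[_ _ _ 32 79 52], head=3, tail=0, size=3
read(): buf=[_ _ _ _ 79 52], head=4, tail=0, size=2
read(): buf=[_ _ _ _ _ 52], head=5, tail=0, size=1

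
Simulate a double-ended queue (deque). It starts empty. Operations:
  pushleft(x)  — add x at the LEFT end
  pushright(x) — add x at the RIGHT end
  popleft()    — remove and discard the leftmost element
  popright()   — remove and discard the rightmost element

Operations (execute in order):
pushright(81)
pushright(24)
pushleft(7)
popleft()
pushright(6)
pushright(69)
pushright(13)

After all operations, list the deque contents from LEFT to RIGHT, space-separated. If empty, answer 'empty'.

pushright(81): [81]
pushright(24): [81, 24]
pushleft(7): [7, 81, 24]
popleft(): [81, 24]
pushright(6): [81, 24, 6]
pushright(69): [81, 24, 6, 69]
pushright(13): [81, 24, 6, 69, 13]

Answer: 81 24 6 69 13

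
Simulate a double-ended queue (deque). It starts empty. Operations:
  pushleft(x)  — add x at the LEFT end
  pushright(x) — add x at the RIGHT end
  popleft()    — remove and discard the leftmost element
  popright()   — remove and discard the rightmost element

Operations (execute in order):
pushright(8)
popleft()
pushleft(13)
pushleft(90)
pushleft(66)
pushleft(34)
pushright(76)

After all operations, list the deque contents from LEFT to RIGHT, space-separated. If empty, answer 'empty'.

Answer: 34 66 90 13 76

Derivation:
pushright(8): [8]
popleft(): []
pushleft(13): [13]
pushleft(90): [90, 13]
pushleft(66): [66, 90, 13]
pushleft(34): [34, 66, 90, 13]
pushright(76): [34, 66, 90, 13, 76]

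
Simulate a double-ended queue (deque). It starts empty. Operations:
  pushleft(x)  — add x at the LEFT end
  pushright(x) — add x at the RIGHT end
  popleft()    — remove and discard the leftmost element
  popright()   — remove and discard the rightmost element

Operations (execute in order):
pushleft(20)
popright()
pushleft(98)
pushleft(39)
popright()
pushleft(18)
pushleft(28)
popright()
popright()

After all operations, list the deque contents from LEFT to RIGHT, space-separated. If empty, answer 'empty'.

pushleft(20): [20]
popright(): []
pushleft(98): [98]
pushleft(39): [39, 98]
popright(): [39]
pushleft(18): [18, 39]
pushleft(28): [28, 18, 39]
popright(): [28, 18]
popright(): [28]

Answer: 28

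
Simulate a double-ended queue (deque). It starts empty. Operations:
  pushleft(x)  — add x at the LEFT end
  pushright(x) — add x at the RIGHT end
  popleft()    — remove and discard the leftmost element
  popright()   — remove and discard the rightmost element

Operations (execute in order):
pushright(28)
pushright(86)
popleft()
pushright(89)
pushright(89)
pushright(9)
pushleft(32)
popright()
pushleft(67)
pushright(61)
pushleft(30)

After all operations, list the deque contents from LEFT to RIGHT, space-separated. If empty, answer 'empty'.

Answer: 30 67 32 86 89 89 61

Derivation:
pushright(28): [28]
pushright(86): [28, 86]
popleft(): [86]
pushright(89): [86, 89]
pushright(89): [86, 89, 89]
pushright(9): [86, 89, 89, 9]
pushleft(32): [32, 86, 89, 89, 9]
popright(): [32, 86, 89, 89]
pushleft(67): [67, 32, 86, 89, 89]
pushright(61): [67, 32, 86, 89, 89, 61]
pushleft(30): [30, 67, 32, 86, 89, 89, 61]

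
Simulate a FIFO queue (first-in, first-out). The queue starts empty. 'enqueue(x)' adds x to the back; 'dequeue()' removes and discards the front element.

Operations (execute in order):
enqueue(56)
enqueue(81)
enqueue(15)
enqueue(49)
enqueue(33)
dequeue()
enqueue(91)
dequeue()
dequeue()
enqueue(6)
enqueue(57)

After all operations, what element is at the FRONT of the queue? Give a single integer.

enqueue(56): queue = [56]
enqueue(81): queue = [56, 81]
enqueue(15): queue = [56, 81, 15]
enqueue(49): queue = [56, 81, 15, 49]
enqueue(33): queue = [56, 81, 15, 49, 33]
dequeue(): queue = [81, 15, 49, 33]
enqueue(91): queue = [81, 15, 49, 33, 91]
dequeue(): queue = [15, 49, 33, 91]
dequeue(): queue = [49, 33, 91]
enqueue(6): queue = [49, 33, 91, 6]
enqueue(57): queue = [49, 33, 91, 6, 57]

Answer: 49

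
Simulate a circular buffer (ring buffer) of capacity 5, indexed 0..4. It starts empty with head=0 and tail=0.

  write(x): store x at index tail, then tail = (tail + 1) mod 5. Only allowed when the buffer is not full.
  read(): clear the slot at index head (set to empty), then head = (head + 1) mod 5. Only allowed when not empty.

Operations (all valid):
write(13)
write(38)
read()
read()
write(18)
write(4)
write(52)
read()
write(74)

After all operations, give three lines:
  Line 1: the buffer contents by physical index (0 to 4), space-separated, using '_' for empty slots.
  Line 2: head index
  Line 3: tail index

Answer: 74 _ _ 4 52
3
1

Derivation:
write(13): buf=[13 _ _ _ _], head=0, tail=1, size=1
write(38): buf=[13 38 _ _ _], head=0, tail=2, size=2
read(): buf=[_ 38 _ _ _], head=1, tail=2, size=1
read(): buf=[_ _ _ _ _], head=2, tail=2, size=0
write(18): buf=[_ _ 18 _ _], head=2, tail=3, size=1
write(4): buf=[_ _ 18 4 _], head=2, tail=4, size=2
write(52): buf=[_ _ 18 4 52], head=2, tail=0, size=3
read(): buf=[_ _ _ 4 52], head=3, tail=0, size=2
write(74): buf=[74 _ _ 4 52], head=3, tail=1, size=3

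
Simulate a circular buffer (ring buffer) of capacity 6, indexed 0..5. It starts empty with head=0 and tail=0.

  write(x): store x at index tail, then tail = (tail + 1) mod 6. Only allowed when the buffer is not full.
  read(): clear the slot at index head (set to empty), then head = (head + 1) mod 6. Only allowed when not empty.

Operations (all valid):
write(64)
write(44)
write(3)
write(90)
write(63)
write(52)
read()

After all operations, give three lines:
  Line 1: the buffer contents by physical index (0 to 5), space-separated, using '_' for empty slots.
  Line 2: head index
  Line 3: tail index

write(64): buf=[64 _ _ _ _ _], head=0, tail=1, size=1
write(44): buf=[64 44 _ _ _ _], head=0, tail=2, size=2
write(3): buf=[64 44 3 _ _ _], head=0, tail=3, size=3
write(90): buf=[64 44 3 90 _ _], head=0, tail=4, size=4
write(63): buf=[64 44 3 90 63 _], head=0, tail=5, size=5
write(52): buf=[64 44 3 90 63 52], head=0, tail=0, size=6
read(): buf=[_ 44 3 90 63 52], head=1, tail=0, size=5

Answer: _ 44 3 90 63 52
1
0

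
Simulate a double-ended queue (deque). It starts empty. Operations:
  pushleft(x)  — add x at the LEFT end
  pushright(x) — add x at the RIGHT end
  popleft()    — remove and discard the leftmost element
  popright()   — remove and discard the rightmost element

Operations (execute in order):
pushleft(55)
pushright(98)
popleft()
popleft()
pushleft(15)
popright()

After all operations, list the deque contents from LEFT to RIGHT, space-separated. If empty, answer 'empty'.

pushleft(55): [55]
pushright(98): [55, 98]
popleft(): [98]
popleft(): []
pushleft(15): [15]
popright(): []

Answer: empty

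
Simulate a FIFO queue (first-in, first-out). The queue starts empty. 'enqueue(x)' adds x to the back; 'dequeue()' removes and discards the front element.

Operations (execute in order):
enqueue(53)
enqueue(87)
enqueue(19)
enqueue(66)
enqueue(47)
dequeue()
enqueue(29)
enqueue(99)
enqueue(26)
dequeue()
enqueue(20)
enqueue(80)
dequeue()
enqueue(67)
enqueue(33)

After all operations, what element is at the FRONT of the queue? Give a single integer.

enqueue(53): queue = [53]
enqueue(87): queue = [53, 87]
enqueue(19): queue = [53, 87, 19]
enqueue(66): queue = [53, 87, 19, 66]
enqueue(47): queue = [53, 87, 19, 66, 47]
dequeue(): queue = [87, 19, 66, 47]
enqueue(29): queue = [87, 19, 66, 47, 29]
enqueue(99): queue = [87, 19, 66, 47, 29, 99]
enqueue(26): queue = [87, 19, 66, 47, 29, 99, 26]
dequeue(): queue = [19, 66, 47, 29, 99, 26]
enqueue(20): queue = [19, 66, 47, 29, 99, 26, 20]
enqueue(80): queue = [19, 66, 47, 29, 99, 26, 20, 80]
dequeue(): queue = [66, 47, 29, 99, 26, 20, 80]
enqueue(67): queue = [66, 47, 29, 99, 26, 20, 80, 67]
enqueue(33): queue = [66, 47, 29, 99, 26, 20, 80, 67, 33]

Answer: 66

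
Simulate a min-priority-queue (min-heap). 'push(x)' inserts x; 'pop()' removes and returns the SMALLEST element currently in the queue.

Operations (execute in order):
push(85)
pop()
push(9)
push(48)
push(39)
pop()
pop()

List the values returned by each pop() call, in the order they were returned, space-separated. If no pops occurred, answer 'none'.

push(85): heap contents = [85]
pop() → 85: heap contents = []
push(9): heap contents = [9]
push(48): heap contents = [9, 48]
push(39): heap contents = [9, 39, 48]
pop() → 9: heap contents = [39, 48]
pop() → 39: heap contents = [48]

Answer: 85 9 39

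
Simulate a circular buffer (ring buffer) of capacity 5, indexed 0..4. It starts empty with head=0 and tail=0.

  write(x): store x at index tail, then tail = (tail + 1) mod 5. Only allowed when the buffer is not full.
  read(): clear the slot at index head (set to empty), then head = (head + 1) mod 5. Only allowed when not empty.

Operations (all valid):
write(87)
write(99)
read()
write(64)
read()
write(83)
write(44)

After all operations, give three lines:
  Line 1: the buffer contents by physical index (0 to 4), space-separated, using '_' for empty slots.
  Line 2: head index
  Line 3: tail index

Answer: _ _ 64 83 44
2
0

Derivation:
write(87): buf=[87 _ _ _ _], head=0, tail=1, size=1
write(99): buf=[87 99 _ _ _], head=0, tail=2, size=2
read(): buf=[_ 99 _ _ _], head=1, tail=2, size=1
write(64): buf=[_ 99 64 _ _], head=1, tail=3, size=2
read(): buf=[_ _ 64 _ _], head=2, tail=3, size=1
write(83): buf=[_ _ 64 83 _], head=2, tail=4, size=2
write(44): buf=[_ _ 64 83 44], head=2, tail=0, size=3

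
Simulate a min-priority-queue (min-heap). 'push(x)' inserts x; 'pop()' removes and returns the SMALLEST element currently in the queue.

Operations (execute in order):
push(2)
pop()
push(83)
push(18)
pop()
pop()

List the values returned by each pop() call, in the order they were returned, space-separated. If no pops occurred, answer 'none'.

Answer: 2 18 83

Derivation:
push(2): heap contents = [2]
pop() → 2: heap contents = []
push(83): heap contents = [83]
push(18): heap contents = [18, 83]
pop() → 18: heap contents = [83]
pop() → 83: heap contents = []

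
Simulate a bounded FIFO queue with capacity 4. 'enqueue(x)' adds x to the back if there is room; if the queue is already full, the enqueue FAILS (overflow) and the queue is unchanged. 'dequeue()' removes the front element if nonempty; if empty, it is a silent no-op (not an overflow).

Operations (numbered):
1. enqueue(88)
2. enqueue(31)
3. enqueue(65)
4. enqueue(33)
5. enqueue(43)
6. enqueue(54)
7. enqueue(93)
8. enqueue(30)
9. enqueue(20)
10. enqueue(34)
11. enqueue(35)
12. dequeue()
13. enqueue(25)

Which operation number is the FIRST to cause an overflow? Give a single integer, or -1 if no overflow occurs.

Answer: 5

Derivation:
1. enqueue(88): size=1
2. enqueue(31): size=2
3. enqueue(65): size=3
4. enqueue(33): size=4
5. enqueue(43): size=4=cap → OVERFLOW (fail)
6. enqueue(54): size=4=cap → OVERFLOW (fail)
7. enqueue(93): size=4=cap → OVERFLOW (fail)
8. enqueue(30): size=4=cap → OVERFLOW (fail)
9. enqueue(20): size=4=cap → OVERFLOW (fail)
10. enqueue(34): size=4=cap → OVERFLOW (fail)
11. enqueue(35): size=4=cap → OVERFLOW (fail)
12. dequeue(): size=3
13. enqueue(25): size=4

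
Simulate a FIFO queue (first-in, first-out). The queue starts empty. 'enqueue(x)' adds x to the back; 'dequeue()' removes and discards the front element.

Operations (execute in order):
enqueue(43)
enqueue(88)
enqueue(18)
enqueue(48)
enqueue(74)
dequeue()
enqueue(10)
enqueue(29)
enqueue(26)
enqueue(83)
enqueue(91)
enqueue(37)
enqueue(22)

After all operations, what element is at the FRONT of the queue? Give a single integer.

Answer: 88

Derivation:
enqueue(43): queue = [43]
enqueue(88): queue = [43, 88]
enqueue(18): queue = [43, 88, 18]
enqueue(48): queue = [43, 88, 18, 48]
enqueue(74): queue = [43, 88, 18, 48, 74]
dequeue(): queue = [88, 18, 48, 74]
enqueue(10): queue = [88, 18, 48, 74, 10]
enqueue(29): queue = [88, 18, 48, 74, 10, 29]
enqueue(26): queue = [88, 18, 48, 74, 10, 29, 26]
enqueue(83): queue = [88, 18, 48, 74, 10, 29, 26, 83]
enqueue(91): queue = [88, 18, 48, 74, 10, 29, 26, 83, 91]
enqueue(37): queue = [88, 18, 48, 74, 10, 29, 26, 83, 91, 37]
enqueue(22): queue = [88, 18, 48, 74, 10, 29, 26, 83, 91, 37, 22]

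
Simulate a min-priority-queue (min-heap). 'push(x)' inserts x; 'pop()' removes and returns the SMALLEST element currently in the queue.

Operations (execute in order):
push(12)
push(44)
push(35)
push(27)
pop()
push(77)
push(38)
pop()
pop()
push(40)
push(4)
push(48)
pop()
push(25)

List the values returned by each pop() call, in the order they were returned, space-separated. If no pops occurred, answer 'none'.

push(12): heap contents = [12]
push(44): heap contents = [12, 44]
push(35): heap contents = [12, 35, 44]
push(27): heap contents = [12, 27, 35, 44]
pop() → 12: heap contents = [27, 35, 44]
push(77): heap contents = [27, 35, 44, 77]
push(38): heap contents = [27, 35, 38, 44, 77]
pop() → 27: heap contents = [35, 38, 44, 77]
pop() → 35: heap contents = [38, 44, 77]
push(40): heap contents = [38, 40, 44, 77]
push(4): heap contents = [4, 38, 40, 44, 77]
push(48): heap contents = [4, 38, 40, 44, 48, 77]
pop() → 4: heap contents = [38, 40, 44, 48, 77]
push(25): heap contents = [25, 38, 40, 44, 48, 77]

Answer: 12 27 35 4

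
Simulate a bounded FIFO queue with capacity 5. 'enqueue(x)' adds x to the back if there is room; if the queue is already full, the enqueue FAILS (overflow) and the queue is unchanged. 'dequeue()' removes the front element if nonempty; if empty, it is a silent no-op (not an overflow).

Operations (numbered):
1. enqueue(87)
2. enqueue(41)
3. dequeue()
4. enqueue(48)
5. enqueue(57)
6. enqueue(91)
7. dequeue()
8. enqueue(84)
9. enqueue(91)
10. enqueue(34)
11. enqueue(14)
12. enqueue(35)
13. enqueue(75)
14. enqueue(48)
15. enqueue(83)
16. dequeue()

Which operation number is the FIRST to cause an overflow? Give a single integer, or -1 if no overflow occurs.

1. enqueue(87): size=1
2. enqueue(41): size=2
3. dequeue(): size=1
4. enqueue(48): size=2
5. enqueue(57): size=3
6. enqueue(91): size=4
7. dequeue(): size=3
8. enqueue(84): size=4
9. enqueue(91): size=5
10. enqueue(34): size=5=cap → OVERFLOW (fail)
11. enqueue(14): size=5=cap → OVERFLOW (fail)
12. enqueue(35): size=5=cap → OVERFLOW (fail)
13. enqueue(75): size=5=cap → OVERFLOW (fail)
14. enqueue(48): size=5=cap → OVERFLOW (fail)
15. enqueue(83): size=5=cap → OVERFLOW (fail)
16. dequeue(): size=4

Answer: 10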